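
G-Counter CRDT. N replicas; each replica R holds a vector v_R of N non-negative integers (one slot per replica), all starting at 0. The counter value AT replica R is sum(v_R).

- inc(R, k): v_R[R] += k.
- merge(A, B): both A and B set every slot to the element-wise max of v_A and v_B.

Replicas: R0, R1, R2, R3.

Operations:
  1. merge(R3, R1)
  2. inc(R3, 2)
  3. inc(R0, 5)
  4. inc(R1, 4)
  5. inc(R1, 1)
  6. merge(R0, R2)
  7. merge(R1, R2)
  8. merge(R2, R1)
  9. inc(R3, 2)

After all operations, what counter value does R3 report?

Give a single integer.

Answer: 4

Derivation:
Op 1: merge R3<->R1 -> R3=(0,0,0,0) R1=(0,0,0,0)
Op 2: inc R3 by 2 -> R3=(0,0,0,2) value=2
Op 3: inc R0 by 5 -> R0=(5,0,0,0) value=5
Op 4: inc R1 by 4 -> R1=(0,4,0,0) value=4
Op 5: inc R1 by 1 -> R1=(0,5,0,0) value=5
Op 6: merge R0<->R2 -> R0=(5,0,0,0) R2=(5,0,0,0)
Op 7: merge R1<->R2 -> R1=(5,5,0,0) R2=(5,5,0,0)
Op 8: merge R2<->R1 -> R2=(5,5,0,0) R1=(5,5,0,0)
Op 9: inc R3 by 2 -> R3=(0,0,0,4) value=4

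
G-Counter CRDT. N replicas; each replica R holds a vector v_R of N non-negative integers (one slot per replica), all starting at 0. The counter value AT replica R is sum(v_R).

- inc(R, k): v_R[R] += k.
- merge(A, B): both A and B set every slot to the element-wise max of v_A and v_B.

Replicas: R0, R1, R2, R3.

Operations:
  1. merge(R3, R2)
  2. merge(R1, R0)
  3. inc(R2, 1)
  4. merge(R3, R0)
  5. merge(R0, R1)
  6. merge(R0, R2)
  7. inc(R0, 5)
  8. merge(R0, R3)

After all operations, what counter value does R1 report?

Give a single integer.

Answer: 0

Derivation:
Op 1: merge R3<->R2 -> R3=(0,0,0,0) R2=(0,0,0,0)
Op 2: merge R1<->R0 -> R1=(0,0,0,0) R0=(0,0,0,0)
Op 3: inc R2 by 1 -> R2=(0,0,1,0) value=1
Op 4: merge R3<->R0 -> R3=(0,0,0,0) R0=(0,0,0,0)
Op 5: merge R0<->R1 -> R0=(0,0,0,0) R1=(0,0,0,0)
Op 6: merge R0<->R2 -> R0=(0,0,1,0) R2=(0,0,1,0)
Op 7: inc R0 by 5 -> R0=(5,0,1,0) value=6
Op 8: merge R0<->R3 -> R0=(5,0,1,0) R3=(5,0,1,0)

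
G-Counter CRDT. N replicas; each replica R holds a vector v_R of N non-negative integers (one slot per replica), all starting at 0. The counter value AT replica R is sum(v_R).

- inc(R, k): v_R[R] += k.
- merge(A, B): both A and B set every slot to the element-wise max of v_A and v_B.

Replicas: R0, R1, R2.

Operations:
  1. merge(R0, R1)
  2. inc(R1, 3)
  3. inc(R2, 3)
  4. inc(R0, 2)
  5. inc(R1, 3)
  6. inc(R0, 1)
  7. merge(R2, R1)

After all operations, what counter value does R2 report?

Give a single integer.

Op 1: merge R0<->R1 -> R0=(0,0,0) R1=(0,0,0)
Op 2: inc R1 by 3 -> R1=(0,3,0) value=3
Op 3: inc R2 by 3 -> R2=(0,0,3) value=3
Op 4: inc R0 by 2 -> R0=(2,0,0) value=2
Op 5: inc R1 by 3 -> R1=(0,6,0) value=6
Op 6: inc R0 by 1 -> R0=(3,0,0) value=3
Op 7: merge R2<->R1 -> R2=(0,6,3) R1=(0,6,3)

Answer: 9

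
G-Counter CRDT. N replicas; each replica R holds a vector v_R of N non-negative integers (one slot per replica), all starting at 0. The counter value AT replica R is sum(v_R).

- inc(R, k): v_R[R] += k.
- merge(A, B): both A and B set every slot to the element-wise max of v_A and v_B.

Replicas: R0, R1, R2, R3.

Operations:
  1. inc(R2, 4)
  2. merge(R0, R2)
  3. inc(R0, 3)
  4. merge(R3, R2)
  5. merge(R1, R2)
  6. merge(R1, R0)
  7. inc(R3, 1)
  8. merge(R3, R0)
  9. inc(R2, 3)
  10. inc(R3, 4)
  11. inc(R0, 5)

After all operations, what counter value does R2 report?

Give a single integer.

Op 1: inc R2 by 4 -> R2=(0,0,4,0) value=4
Op 2: merge R0<->R2 -> R0=(0,0,4,0) R2=(0,0,4,0)
Op 3: inc R0 by 3 -> R0=(3,0,4,0) value=7
Op 4: merge R3<->R2 -> R3=(0,0,4,0) R2=(0,0,4,0)
Op 5: merge R1<->R2 -> R1=(0,0,4,0) R2=(0,0,4,0)
Op 6: merge R1<->R0 -> R1=(3,0,4,0) R0=(3,0,4,0)
Op 7: inc R3 by 1 -> R3=(0,0,4,1) value=5
Op 8: merge R3<->R0 -> R3=(3,0,4,1) R0=(3,0,4,1)
Op 9: inc R2 by 3 -> R2=(0,0,7,0) value=7
Op 10: inc R3 by 4 -> R3=(3,0,4,5) value=12
Op 11: inc R0 by 5 -> R0=(8,0,4,1) value=13

Answer: 7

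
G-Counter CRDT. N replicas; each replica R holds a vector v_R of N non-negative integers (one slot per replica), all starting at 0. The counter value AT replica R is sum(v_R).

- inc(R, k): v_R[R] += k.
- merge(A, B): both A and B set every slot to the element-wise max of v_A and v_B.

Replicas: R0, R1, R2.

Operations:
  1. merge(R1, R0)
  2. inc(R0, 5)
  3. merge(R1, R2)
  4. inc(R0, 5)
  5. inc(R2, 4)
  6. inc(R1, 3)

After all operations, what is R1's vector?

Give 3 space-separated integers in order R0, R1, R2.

Answer: 0 3 0

Derivation:
Op 1: merge R1<->R0 -> R1=(0,0,0) R0=(0,0,0)
Op 2: inc R0 by 5 -> R0=(5,0,0) value=5
Op 3: merge R1<->R2 -> R1=(0,0,0) R2=(0,0,0)
Op 4: inc R0 by 5 -> R0=(10,0,0) value=10
Op 5: inc R2 by 4 -> R2=(0,0,4) value=4
Op 6: inc R1 by 3 -> R1=(0,3,0) value=3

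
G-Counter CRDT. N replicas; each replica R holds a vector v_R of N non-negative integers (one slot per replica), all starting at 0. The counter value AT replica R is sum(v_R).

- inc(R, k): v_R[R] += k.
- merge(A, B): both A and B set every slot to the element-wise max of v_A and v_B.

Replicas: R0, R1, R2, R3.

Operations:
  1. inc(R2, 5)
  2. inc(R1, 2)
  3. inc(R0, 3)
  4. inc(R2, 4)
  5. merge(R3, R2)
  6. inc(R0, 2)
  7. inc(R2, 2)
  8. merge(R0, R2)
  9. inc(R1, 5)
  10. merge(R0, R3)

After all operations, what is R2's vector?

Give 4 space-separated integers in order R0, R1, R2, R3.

Op 1: inc R2 by 5 -> R2=(0,0,5,0) value=5
Op 2: inc R1 by 2 -> R1=(0,2,0,0) value=2
Op 3: inc R0 by 3 -> R0=(3,0,0,0) value=3
Op 4: inc R2 by 4 -> R2=(0,0,9,0) value=9
Op 5: merge R3<->R2 -> R3=(0,0,9,0) R2=(0,0,9,0)
Op 6: inc R0 by 2 -> R0=(5,0,0,0) value=5
Op 7: inc R2 by 2 -> R2=(0,0,11,0) value=11
Op 8: merge R0<->R2 -> R0=(5,0,11,0) R2=(5,0,11,0)
Op 9: inc R1 by 5 -> R1=(0,7,0,0) value=7
Op 10: merge R0<->R3 -> R0=(5,0,11,0) R3=(5,0,11,0)

Answer: 5 0 11 0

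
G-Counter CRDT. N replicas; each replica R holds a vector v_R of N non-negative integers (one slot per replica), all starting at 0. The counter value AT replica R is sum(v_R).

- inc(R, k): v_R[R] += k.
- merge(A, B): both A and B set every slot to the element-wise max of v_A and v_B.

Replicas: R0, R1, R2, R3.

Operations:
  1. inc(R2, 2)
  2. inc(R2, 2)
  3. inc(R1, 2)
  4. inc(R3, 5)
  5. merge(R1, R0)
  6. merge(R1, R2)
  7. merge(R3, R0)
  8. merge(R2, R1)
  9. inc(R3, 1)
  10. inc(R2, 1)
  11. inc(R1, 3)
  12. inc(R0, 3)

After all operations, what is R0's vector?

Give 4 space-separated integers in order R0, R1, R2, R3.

Op 1: inc R2 by 2 -> R2=(0,0,2,0) value=2
Op 2: inc R2 by 2 -> R2=(0,0,4,0) value=4
Op 3: inc R1 by 2 -> R1=(0,2,0,0) value=2
Op 4: inc R3 by 5 -> R3=(0,0,0,5) value=5
Op 5: merge R1<->R0 -> R1=(0,2,0,0) R0=(0,2,0,0)
Op 6: merge R1<->R2 -> R1=(0,2,4,0) R2=(0,2,4,0)
Op 7: merge R3<->R0 -> R3=(0,2,0,5) R0=(0,2,0,5)
Op 8: merge R2<->R1 -> R2=(0,2,4,0) R1=(0,2,4,0)
Op 9: inc R3 by 1 -> R3=(0,2,0,6) value=8
Op 10: inc R2 by 1 -> R2=(0,2,5,0) value=7
Op 11: inc R1 by 3 -> R1=(0,5,4,0) value=9
Op 12: inc R0 by 3 -> R0=(3,2,0,5) value=10

Answer: 3 2 0 5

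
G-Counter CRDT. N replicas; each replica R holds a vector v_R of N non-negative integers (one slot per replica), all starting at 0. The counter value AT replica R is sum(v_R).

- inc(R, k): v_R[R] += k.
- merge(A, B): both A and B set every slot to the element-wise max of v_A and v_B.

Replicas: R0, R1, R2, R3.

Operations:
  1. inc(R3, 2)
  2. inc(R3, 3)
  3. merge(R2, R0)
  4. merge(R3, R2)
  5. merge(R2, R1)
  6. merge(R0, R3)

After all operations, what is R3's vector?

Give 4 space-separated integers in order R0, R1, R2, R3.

Answer: 0 0 0 5

Derivation:
Op 1: inc R3 by 2 -> R3=(0,0,0,2) value=2
Op 2: inc R3 by 3 -> R3=(0,0,0,5) value=5
Op 3: merge R2<->R0 -> R2=(0,0,0,0) R0=(0,0,0,0)
Op 4: merge R3<->R2 -> R3=(0,0,0,5) R2=(0,0,0,5)
Op 5: merge R2<->R1 -> R2=(0,0,0,5) R1=(0,0,0,5)
Op 6: merge R0<->R3 -> R0=(0,0,0,5) R3=(0,0,0,5)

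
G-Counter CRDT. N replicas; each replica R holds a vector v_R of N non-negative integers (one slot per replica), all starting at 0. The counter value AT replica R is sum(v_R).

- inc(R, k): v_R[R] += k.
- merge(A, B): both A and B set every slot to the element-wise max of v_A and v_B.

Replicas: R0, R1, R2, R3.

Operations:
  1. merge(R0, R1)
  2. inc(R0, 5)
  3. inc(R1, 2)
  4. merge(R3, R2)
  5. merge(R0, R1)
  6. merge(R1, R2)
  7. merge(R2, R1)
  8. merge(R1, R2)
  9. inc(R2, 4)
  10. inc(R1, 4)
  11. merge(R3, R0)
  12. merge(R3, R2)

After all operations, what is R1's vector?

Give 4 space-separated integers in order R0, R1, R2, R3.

Answer: 5 6 0 0

Derivation:
Op 1: merge R0<->R1 -> R0=(0,0,0,0) R1=(0,0,0,0)
Op 2: inc R0 by 5 -> R0=(5,0,0,0) value=5
Op 3: inc R1 by 2 -> R1=(0,2,0,0) value=2
Op 4: merge R3<->R2 -> R3=(0,0,0,0) R2=(0,0,0,0)
Op 5: merge R0<->R1 -> R0=(5,2,0,0) R1=(5,2,0,0)
Op 6: merge R1<->R2 -> R1=(5,2,0,0) R2=(5,2,0,0)
Op 7: merge R2<->R1 -> R2=(5,2,0,0) R1=(5,2,0,0)
Op 8: merge R1<->R2 -> R1=(5,2,0,0) R2=(5,2,0,0)
Op 9: inc R2 by 4 -> R2=(5,2,4,0) value=11
Op 10: inc R1 by 4 -> R1=(5,6,0,0) value=11
Op 11: merge R3<->R0 -> R3=(5,2,0,0) R0=(5,2,0,0)
Op 12: merge R3<->R2 -> R3=(5,2,4,0) R2=(5,2,4,0)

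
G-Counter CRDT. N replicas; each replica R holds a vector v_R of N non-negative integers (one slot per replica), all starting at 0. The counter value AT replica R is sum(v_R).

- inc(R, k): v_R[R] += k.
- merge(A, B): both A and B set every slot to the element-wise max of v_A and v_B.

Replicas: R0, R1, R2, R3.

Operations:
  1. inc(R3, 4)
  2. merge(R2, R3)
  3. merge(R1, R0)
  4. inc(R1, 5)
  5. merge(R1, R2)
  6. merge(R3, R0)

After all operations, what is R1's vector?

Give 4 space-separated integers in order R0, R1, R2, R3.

Answer: 0 5 0 4

Derivation:
Op 1: inc R3 by 4 -> R3=(0,0,0,4) value=4
Op 2: merge R2<->R3 -> R2=(0,0,0,4) R3=(0,0,0,4)
Op 3: merge R1<->R0 -> R1=(0,0,0,0) R0=(0,0,0,0)
Op 4: inc R1 by 5 -> R1=(0,5,0,0) value=5
Op 5: merge R1<->R2 -> R1=(0,5,0,4) R2=(0,5,0,4)
Op 6: merge R3<->R0 -> R3=(0,0,0,4) R0=(0,0,0,4)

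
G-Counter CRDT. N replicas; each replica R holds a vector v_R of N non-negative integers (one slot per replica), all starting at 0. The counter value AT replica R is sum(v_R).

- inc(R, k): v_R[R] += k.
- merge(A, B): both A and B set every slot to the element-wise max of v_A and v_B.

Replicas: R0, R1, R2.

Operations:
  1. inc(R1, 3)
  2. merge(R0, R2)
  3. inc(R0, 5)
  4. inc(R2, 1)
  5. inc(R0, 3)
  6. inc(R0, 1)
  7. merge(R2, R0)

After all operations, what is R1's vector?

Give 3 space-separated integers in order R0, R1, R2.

Answer: 0 3 0

Derivation:
Op 1: inc R1 by 3 -> R1=(0,3,0) value=3
Op 2: merge R0<->R2 -> R0=(0,0,0) R2=(0,0,0)
Op 3: inc R0 by 5 -> R0=(5,0,0) value=5
Op 4: inc R2 by 1 -> R2=(0,0,1) value=1
Op 5: inc R0 by 3 -> R0=(8,0,0) value=8
Op 6: inc R0 by 1 -> R0=(9,0,0) value=9
Op 7: merge R2<->R0 -> R2=(9,0,1) R0=(9,0,1)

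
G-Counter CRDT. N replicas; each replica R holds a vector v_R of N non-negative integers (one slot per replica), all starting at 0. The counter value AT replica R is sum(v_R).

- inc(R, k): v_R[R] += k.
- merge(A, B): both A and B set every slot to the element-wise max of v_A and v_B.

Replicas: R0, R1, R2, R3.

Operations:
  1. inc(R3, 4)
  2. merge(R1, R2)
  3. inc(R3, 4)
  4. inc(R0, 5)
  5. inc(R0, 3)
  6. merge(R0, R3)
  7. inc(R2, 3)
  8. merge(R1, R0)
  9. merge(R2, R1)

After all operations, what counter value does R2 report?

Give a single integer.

Op 1: inc R3 by 4 -> R3=(0,0,0,4) value=4
Op 2: merge R1<->R2 -> R1=(0,0,0,0) R2=(0,0,0,0)
Op 3: inc R3 by 4 -> R3=(0,0,0,8) value=8
Op 4: inc R0 by 5 -> R0=(5,0,0,0) value=5
Op 5: inc R0 by 3 -> R0=(8,0,0,0) value=8
Op 6: merge R0<->R3 -> R0=(8,0,0,8) R3=(8,0,0,8)
Op 7: inc R2 by 3 -> R2=(0,0,3,0) value=3
Op 8: merge R1<->R0 -> R1=(8,0,0,8) R0=(8,0,0,8)
Op 9: merge R2<->R1 -> R2=(8,0,3,8) R1=(8,0,3,8)

Answer: 19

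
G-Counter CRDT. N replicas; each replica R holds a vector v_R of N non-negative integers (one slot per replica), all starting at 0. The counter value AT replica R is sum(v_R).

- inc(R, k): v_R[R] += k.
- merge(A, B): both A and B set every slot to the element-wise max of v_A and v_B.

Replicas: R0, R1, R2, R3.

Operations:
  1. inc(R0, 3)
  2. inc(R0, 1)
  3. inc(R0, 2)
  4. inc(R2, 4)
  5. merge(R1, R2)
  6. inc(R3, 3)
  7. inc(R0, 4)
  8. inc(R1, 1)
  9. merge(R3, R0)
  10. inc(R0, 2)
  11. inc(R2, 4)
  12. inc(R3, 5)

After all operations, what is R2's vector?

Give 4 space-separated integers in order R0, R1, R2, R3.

Op 1: inc R0 by 3 -> R0=(3,0,0,0) value=3
Op 2: inc R0 by 1 -> R0=(4,0,0,0) value=4
Op 3: inc R0 by 2 -> R0=(6,0,0,0) value=6
Op 4: inc R2 by 4 -> R2=(0,0,4,0) value=4
Op 5: merge R1<->R2 -> R1=(0,0,4,0) R2=(0,0,4,0)
Op 6: inc R3 by 3 -> R3=(0,0,0,3) value=3
Op 7: inc R0 by 4 -> R0=(10,0,0,0) value=10
Op 8: inc R1 by 1 -> R1=(0,1,4,0) value=5
Op 9: merge R3<->R0 -> R3=(10,0,0,3) R0=(10,0,0,3)
Op 10: inc R0 by 2 -> R0=(12,0,0,3) value=15
Op 11: inc R2 by 4 -> R2=(0,0,8,0) value=8
Op 12: inc R3 by 5 -> R3=(10,0,0,8) value=18

Answer: 0 0 8 0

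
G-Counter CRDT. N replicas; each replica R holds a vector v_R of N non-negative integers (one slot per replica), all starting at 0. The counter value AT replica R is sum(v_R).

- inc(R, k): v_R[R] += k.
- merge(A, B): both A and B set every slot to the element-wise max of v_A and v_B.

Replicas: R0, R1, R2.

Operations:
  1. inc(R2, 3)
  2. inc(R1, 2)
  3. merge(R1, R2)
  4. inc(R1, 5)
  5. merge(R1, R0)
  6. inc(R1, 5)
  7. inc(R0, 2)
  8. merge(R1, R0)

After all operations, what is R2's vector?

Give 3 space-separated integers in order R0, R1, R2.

Answer: 0 2 3

Derivation:
Op 1: inc R2 by 3 -> R2=(0,0,3) value=3
Op 2: inc R1 by 2 -> R1=(0,2,0) value=2
Op 3: merge R1<->R2 -> R1=(0,2,3) R2=(0,2,3)
Op 4: inc R1 by 5 -> R1=(0,7,3) value=10
Op 5: merge R1<->R0 -> R1=(0,7,3) R0=(0,7,3)
Op 6: inc R1 by 5 -> R1=(0,12,3) value=15
Op 7: inc R0 by 2 -> R0=(2,7,3) value=12
Op 8: merge R1<->R0 -> R1=(2,12,3) R0=(2,12,3)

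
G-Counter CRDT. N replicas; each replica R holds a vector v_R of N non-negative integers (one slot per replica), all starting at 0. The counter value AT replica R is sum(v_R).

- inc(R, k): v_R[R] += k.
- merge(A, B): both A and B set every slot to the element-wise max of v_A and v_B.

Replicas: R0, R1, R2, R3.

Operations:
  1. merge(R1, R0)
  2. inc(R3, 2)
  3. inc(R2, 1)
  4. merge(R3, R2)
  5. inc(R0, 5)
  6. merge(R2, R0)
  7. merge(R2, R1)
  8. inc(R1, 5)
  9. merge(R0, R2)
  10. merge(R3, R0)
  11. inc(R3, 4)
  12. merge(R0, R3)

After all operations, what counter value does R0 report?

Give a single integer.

Answer: 12

Derivation:
Op 1: merge R1<->R0 -> R1=(0,0,0,0) R0=(0,0,0,0)
Op 2: inc R3 by 2 -> R3=(0,0,0,2) value=2
Op 3: inc R2 by 1 -> R2=(0,0,1,0) value=1
Op 4: merge R3<->R2 -> R3=(0,0,1,2) R2=(0,0,1,2)
Op 5: inc R0 by 5 -> R0=(5,0,0,0) value=5
Op 6: merge R2<->R0 -> R2=(5,0,1,2) R0=(5,0,1,2)
Op 7: merge R2<->R1 -> R2=(5,0,1,2) R1=(5,0,1,2)
Op 8: inc R1 by 5 -> R1=(5,5,1,2) value=13
Op 9: merge R0<->R2 -> R0=(5,0,1,2) R2=(5,0,1,2)
Op 10: merge R3<->R0 -> R3=(5,0,1,2) R0=(5,0,1,2)
Op 11: inc R3 by 4 -> R3=(5,0,1,6) value=12
Op 12: merge R0<->R3 -> R0=(5,0,1,6) R3=(5,0,1,6)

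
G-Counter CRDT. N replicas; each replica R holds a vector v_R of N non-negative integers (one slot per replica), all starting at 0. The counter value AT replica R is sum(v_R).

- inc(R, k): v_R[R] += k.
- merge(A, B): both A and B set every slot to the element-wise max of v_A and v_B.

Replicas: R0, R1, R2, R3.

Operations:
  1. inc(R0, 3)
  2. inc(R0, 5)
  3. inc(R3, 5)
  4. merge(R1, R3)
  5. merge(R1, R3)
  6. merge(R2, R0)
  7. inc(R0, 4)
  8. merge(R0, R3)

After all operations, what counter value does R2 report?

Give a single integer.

Answer: 8

Derivation:
Op 1: inc R0 by 3 -> R0=(3,0,0,0) value=3
Op 2: inc R0 by 5 -> R0=(8,0,0,0) value=8
Op 3: inc R3 by 5 -> R3=(0,0,0,5) value=5
Op 4: merge R1<->R3 -> R1=(0,0,0,5) R3=(0,0,0,5)
Op 5: merge R1<->R3 -> R1=(0,0,0,5) R3=(0,0,0,5)
Op 6: merge R2<->R0 -> R2=(8,0,0,0) R0=(8,0,0,0)
Op 7: inc R0 by 4 -> R0=(12,0,0,0) value=12
Op 8: merge R0<->R3 -> R0=(12,0,0,5) R3=(12,0,0,5)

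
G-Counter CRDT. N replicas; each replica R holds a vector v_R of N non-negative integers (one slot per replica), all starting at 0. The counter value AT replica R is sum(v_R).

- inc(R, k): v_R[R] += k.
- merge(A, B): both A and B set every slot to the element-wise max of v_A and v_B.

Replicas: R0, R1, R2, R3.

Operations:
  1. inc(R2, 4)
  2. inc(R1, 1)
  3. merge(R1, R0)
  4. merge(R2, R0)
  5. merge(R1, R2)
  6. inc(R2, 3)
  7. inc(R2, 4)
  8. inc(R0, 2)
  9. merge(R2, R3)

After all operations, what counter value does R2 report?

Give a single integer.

Answer: 12

Derivation:
Op 1: inc R2 by 4 -> R2=(0,0,4,0) value=4
Op 2: inc R1 by 1 -> R1=(0,1,0,0) value=1
Op 3: merge R1<->R0 -> R1=(0,1,0,0) R0=(0,1,0,0)
Op 4: merge R2<->R0 -> R2=(0,1,4,0) R0=(0,1,4,0)
Op 5: merge R1<->R2 -> R1=(0,1,4,0) R2=(0,1,4,0)
Op 6: inc R2 by 3 -> R2=(0,1,7,0) value=8
Op 7: inc R2 by 4 -> R2=(0,1,11,0) value=12
Op 8: inc R0 by 2 -> R0=(2,1,4,0) value=7
Op 9: merge R2<->R3 -> R2=(0,1,11,0) R3=(0,1,11,0)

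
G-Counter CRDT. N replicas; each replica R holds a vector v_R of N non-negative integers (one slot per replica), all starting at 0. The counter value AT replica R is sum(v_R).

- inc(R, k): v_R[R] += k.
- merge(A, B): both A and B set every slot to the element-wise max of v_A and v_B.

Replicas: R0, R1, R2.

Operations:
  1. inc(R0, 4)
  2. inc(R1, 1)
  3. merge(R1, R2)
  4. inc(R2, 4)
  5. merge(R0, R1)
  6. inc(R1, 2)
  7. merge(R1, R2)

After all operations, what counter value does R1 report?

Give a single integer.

Op 1: inc R0 by 4 -> R0=(4,0,0) value=4
Op 2: inc R1 by 1 -> R1=(0,1,0) value=1
Op 3: merge R1<->R2 -> R1=(0,1,0) R2=(0,1,0)
Op 4: inc R2 by 4 -> R2=(0,1,4) value=5
Op 5: merge R0<->R1 -> R0=(4,1,0) R1=(4,1,0)
Op 6: inc R1 by 2 -> R1=(4,3,0) value=7
Op 7: merge R1<->R2 -> R1=(4,3,4) R2=(4,3,4)

Answer: 11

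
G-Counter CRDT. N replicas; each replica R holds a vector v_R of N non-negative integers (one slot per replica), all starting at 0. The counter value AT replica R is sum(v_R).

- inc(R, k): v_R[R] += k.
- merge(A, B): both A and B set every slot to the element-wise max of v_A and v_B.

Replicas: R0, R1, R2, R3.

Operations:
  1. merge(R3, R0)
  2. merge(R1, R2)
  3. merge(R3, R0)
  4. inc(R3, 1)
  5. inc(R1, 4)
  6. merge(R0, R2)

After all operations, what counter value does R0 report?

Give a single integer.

Op 1: merge R3<->R0 -> R3=(0,0,0,0) R0=(0,0,0,0)
Op 2: merge R1<->R2 -> R1=(0,0,0,0) R2=(0,0,0,0)
Op 3: merge R3<->R0 -> R3=(0,0,0,0) R0=(0,0,0,0)
Op 4: inc R3 by 1 -> R3=(0,0,0,1) value=1
Op 5: inc R1 by 4 -> R1=(0,4,0,0) value=4
Op 6: merge R0<->R2 -> R0=(0,0,0,0) R2=(0,0,0,0)

Answer: 0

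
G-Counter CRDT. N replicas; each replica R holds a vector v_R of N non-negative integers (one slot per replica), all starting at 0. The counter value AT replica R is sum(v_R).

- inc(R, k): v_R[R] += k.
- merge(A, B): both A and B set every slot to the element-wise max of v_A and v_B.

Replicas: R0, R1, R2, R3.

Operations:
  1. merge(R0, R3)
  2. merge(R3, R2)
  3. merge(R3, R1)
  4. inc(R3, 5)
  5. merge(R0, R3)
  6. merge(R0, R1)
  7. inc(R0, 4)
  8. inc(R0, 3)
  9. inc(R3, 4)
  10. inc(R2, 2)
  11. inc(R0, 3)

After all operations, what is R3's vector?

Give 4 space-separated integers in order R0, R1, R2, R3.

Answer: 0 0 0 9

Derivation:
Op 1: merge R0<->R3 -> R0=(0,0,0,0) R3=(0,0,0,0)
Op 2: merge R3<->R2 -> R3=(0,0,0,0) R2=(0,0,0,0)
Op 3: merge R3<->R1 -> R3=(0,0,0,0) R1=(0,0,0,0)
Op 4: inc R3 by 5 -> R3=(0,0,0,5) value=5
Op 5: merge R0<->R3 -> R0=(0,0,0,5) R3=(0,0,0,5)
Op 6: merge R0<->R1 -> R0=(0,0,0,5) R1=(0,0,0,5)
Op 7: inc R0 by 4 -> R0=(4,0,0,5) value=9
Op 8: inc R0 by 3 -> R0=(7,0,0,5) value=12
Op 9: inc R3 by 4 -> R3=(0,0,0,9) value=9
Op 10: inc R2 by 2 -> R2=(0,0,2,0) value=2
Op 11: inc R0 by 3 -> R0=(10,0,0,5) value=15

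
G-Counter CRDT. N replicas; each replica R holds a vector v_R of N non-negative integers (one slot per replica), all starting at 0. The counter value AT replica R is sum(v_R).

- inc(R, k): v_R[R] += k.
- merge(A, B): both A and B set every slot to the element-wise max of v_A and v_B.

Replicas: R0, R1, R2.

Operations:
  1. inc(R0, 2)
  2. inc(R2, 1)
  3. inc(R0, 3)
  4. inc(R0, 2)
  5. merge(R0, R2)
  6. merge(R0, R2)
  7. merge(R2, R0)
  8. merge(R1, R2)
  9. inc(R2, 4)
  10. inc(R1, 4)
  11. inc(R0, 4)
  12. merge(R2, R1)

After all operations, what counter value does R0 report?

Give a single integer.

Answer: 12

Derivation:
Op 1: inc R0 by 2 -> R0=(2,0,0) value=2
Op 2: inc R2 by 1 -> R2=(0,0,1) value=1
Op 3: inc R0 by 3 -> R0=(5,0,0) value=5
Op 4: inc R0 by 2 -> R0=(7,0,0) value=7
Op 5: merge R0<->R2 -> R0=(7,0,1) R2=(7,0,1)
Op 6: merge R0<->R2 -> R0=(7,0,1) R2=(7,0,1)
Op 7: merge R2<->R0 -> R2=(7,0,1) R0=(7,0,1)
Op 8: merge R1<->R2 -> R1=(7,0,1) R2=(7,0,1)
Op 9: inc R2 by 4 -> R2=(7,0,5) value=12
Op 10: inc R1 by 4 -> R1=(7,4,1) value=12
Op 11: inc R0 by 4 -> R0=(11,0,1) value=12
Op 12: merge R2<->R1 -> R2=(7,4,5) R1=(7,4,5)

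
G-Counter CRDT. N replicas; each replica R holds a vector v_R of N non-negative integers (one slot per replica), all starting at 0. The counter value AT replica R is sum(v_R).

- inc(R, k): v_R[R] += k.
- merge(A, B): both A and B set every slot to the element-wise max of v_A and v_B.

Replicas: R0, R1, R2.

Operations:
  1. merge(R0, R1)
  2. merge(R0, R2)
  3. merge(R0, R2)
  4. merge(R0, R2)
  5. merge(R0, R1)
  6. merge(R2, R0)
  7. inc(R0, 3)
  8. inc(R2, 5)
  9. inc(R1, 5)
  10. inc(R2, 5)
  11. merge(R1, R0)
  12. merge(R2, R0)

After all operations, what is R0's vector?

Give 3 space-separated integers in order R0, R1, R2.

Op 1: merge R0<->R1 -> R0=(0,0,0) R1=(0,0,0)
Op 2: merge R0<->R2 -> R0=(0,0,0) R2=(0,0,0)
Op 3: merge R0<->R2 -> R0=(0,0,0) R2=(0,0,0)
Op 4: merge R0<->R2 -> R0=(0,0,0) R2=(0,0,0)
Op 5: merge R0<->R1 -> R0=(0,0,0) R1=(0,0,0)
Op 6: merge R2<->R0 -> R2=(0,0,0) R0=(0,0,0)
Op 7: inc R0 by 3 -> R0=(3,0,0) value=3
Op 8: inc R2 by 5 -> R2=(0,0,5) value=5
Op 9: inc R1 by 5 -> R1=(0,5,0) value=5
Op 10: inc R2 by 5 -> R2=(0,0,10) value=10
Op 11: merge R1<->R0 -> R1=(3,5,0) R0=(3,5,0)
Op 12: merge R2<->R0 -> R2=(3,5,10) R0=(3,5,10)

Answer: 3 5 10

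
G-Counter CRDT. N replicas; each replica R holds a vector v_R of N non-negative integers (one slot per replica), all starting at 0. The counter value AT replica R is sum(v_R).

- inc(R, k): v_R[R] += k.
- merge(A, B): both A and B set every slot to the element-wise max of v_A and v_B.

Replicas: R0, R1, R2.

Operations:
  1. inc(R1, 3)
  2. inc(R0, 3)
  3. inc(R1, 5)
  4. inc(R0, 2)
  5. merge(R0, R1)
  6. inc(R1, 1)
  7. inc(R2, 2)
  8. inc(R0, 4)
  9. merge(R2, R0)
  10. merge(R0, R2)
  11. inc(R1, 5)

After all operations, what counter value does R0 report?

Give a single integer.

Op 1: inc R1 by 3 -> R1=(0,3,0) value=3
Op 2: inc R0 by 3 -> R0=(3,0,0) value=3
Op 3: inc R1 by 5 -> R1=(0,8,0) value=8
Op 4: inc R0 by 2 -> R0=(5,0,0) value=5
Op 5: merge R0<->R1 -> R0=(5,8,0) R1=(5,8,0)
Op 6: inc R1 by 1 -> R1=(5,9,0) value=14
Op 7: inc R2 by 2 -> R2=(0,0,2) value=2
Op 8: inc R0 by 4 -> R0=(9,8,0) value=17
Op 9: merge R2<->R0 -> R2=(9,8,2) R0=(9,8,2)
Op 10: merge R0<->R2 -> R0=(9,8,2) R2=(9,8,2)
Op 11: inc R1 by 5 -> R1=(5,14,0) value=19

Answer: 19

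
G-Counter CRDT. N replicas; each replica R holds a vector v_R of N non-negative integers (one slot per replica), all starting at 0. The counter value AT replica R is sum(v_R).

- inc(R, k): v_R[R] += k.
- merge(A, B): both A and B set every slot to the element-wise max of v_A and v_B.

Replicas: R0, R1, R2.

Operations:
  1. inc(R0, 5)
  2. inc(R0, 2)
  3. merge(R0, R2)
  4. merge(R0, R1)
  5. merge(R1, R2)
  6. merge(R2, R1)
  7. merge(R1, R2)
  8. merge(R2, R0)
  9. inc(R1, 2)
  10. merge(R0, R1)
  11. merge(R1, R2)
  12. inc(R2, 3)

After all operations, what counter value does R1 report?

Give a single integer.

Answer: 9

Derivation:
Op 1: inc R0 by 5 -> R0=(5,0,0) value=5
Op 2: inc R0 by 2 -> R0=(7,0,0) value=7
Op 3: merge R0<->R2 -> R0=(7,0,0) R2=(7,0,0)
Op 4: merge R0<->R1 -> R0=(7,0,0) R1=(7,0,0)
Op 5: merge R1<->R2 -> R1=(7,0,0) R2=(7,0,0)
Op 6: merge R2<->R1 -> R2=(7,0,0) R1=(7,0,0)
Op 7: merge R1<->R2 -> R1=(7,0,0) R2=(7,0,0)
Op 8: merge R2<->R0 -> R2=(7,0,0) R0=(7,0,0)
Op 9: inc R1 by 2 -> R1=(7,2,0) value=9
Op 10: merge R0<->R1 -> R0=(7,2,0) R1=(7,2,0)
Op 11: merge R1<->R2 -> R1=(7,2,0) R2=(7,2,0)
Op 12: inc R2 by 3 -> R2=(7,2,3) value=12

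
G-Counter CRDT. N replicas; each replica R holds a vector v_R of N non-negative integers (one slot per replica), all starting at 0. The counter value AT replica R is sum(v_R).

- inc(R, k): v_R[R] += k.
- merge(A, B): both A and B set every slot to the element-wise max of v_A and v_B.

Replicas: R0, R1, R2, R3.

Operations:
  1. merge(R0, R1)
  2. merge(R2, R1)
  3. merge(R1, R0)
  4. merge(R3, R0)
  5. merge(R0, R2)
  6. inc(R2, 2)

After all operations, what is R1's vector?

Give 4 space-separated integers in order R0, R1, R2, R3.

Answer: 0 0 0 0

Derivation:
Op 1: merge R0<->R1 -> R0=(0,0,0,0) R1=(0,0,0,0)
Op 2: merge R2<->R1 -> R2=(0,0,0,0) R1=(0,0,0,0)
Op 3: merge R1<->R0 -> R1=(0,0,0,0) R0=(0,0,0,0)
Op 4: merge R3<->R0 -> R3=(0,0,0,0) R0=(0,0,0,0)
Op 5: merge R0<->R2 -> R0=(0,0,0,0) R2=(0,0,0,0)
Op 6: inc R2 by 2 -> R2=(0,0,2,0) value=2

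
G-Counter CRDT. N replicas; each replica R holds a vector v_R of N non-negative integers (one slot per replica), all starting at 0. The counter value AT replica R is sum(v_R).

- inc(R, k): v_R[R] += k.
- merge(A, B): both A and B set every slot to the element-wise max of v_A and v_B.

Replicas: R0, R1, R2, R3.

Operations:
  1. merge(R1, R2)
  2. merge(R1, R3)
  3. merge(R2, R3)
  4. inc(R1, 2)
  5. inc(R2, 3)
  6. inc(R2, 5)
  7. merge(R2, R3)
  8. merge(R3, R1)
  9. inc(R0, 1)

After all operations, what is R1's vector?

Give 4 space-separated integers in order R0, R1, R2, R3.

Op 1: merge R1<->R2 -> R1=(0,0,0,0) R2=(0,0,0,0)
Op 2: merge R1<->R3 -> R1=(0,0,0,0) R3=(0,0,0,0)
Op 3: merge R2<->R3 -> R2=(0,0,0,0) R3=(0,0,0,0)
Op 4: inc R1 by 2 -> R1=(0,2,0,0) value=2
Op 5: inc R2 by 3 -> R2=(0,0,3,0) value=3
Op 6: inc R2 by 5 -> R2=(0,0,8,0) value=8
Op 7: merge R2<->R3 -> R2=(0,0,8,0) R3=(0,0,8,0)
Op 8: merge R3<->R1 -> R3=(0,2,8,0) R1=(0,2,8,0)
Op 9: inc R0 by 1 -> R0=(1,0,0,0) value=1

Answer: 0 2 8 0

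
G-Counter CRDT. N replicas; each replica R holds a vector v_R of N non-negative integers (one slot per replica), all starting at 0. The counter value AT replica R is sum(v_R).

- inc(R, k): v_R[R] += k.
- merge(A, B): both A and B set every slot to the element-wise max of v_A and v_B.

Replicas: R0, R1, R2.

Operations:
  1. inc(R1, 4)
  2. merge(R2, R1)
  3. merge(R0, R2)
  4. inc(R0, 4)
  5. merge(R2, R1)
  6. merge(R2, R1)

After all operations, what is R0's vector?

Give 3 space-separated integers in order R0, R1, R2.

Answer: 4 4 0

Derivation:
Op 1: inc R1 by 4 -> R1=(0,4,0) value=4
Op 2: merge R2<->R1 -> R2=(0,4,0) R1=(0,4,0)
Op 3: merge R0<->R2 -> R0=(0,4,0) R2=(0,4,0)
Op 4: inc R0 by 4 -> R0=(4,4,0) value=8
Op 5: merge R2<->R1 -> R2=(0,4,0) R1=(0,4,0)
Op 6: merge R2<->R1 -> R2=(0,4,0) R1=(0,4,0)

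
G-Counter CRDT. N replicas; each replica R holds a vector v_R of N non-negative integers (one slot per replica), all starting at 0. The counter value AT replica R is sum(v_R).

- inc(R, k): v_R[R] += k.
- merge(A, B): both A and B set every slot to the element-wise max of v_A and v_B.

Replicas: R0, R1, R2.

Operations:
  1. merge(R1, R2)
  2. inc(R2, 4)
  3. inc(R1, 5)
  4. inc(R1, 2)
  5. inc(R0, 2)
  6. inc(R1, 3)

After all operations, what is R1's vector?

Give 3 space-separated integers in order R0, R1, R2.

Answer: 0 10 0

Derivation:
Op 1: merge R1<->R2 -> R1=(0,0,0) R2=(0,0,0)
Op 2: inc R2 by 4 -> R2=(0,0,4) value=4
Op 3: inc R1 by 5 -> R1=(0,5,0) value=5
Op 4: inc R1 by 2 -> R1=(0,7,0) value=7
Op 5: inc R0 by 2 -> R0=(2,0,0) value=2
Op 6: inc R1 by 3 -> R1=(0,10,0) value=10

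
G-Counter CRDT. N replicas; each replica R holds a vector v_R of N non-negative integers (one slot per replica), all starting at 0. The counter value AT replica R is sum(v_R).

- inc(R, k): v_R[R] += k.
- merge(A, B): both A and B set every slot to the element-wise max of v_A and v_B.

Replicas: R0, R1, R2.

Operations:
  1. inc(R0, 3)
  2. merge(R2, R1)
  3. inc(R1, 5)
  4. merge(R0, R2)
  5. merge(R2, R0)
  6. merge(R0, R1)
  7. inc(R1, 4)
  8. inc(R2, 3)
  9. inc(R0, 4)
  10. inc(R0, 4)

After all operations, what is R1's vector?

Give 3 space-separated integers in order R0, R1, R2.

Op 1: inc R0 by 3 -> R0=(3,0,0) value=3
Op 2: merge R2<->R1 -> R2=(0,0,0) R1=(0,0,0)
Op 3: inc R1 by 5 -> R1=(0,5,0) value=5
Op 4: merge R0<->R2 -> R0=(3,0,0) R2=(3,0,0)
Op 5: merge R2<->R0 -> R2=(3,0,0) R0=(3,0,0)
Op 6: merge R0<->R1 -> R0=(3,5,0) R1=(3,5,0)
Op 7: inc R1 by 4 -> R1=(3,9,0) value=12
Op 8: inc R2 by 3 -> R2=(3,0,3) value=6
Op 9: inc R0 by 4 -> R0=(7,5,0) value=12
Op 10: inc R0 by 4 -> R0=(11,5,0) value=16

Answer: 3 9 0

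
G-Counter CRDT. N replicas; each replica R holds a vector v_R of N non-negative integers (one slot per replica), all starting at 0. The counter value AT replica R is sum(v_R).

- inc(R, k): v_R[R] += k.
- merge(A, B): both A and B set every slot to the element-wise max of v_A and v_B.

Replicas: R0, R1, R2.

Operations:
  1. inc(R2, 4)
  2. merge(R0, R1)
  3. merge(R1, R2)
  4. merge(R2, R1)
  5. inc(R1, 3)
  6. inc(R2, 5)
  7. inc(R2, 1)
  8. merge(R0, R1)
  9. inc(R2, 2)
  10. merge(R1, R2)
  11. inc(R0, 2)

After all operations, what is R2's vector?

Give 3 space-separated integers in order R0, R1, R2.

Op 1: inc R2 by 4 -> R2=(0,0,4) value=4
Op 2: merge R0<->R1 -> R0=(0,0,0) R1=(0,0,0)
Op 3: merge R1<->R2 -> R1=(0,0,4) R2=(0,0,4)
Op 4: merge R2<->R1 -> R2=(0,0,4) R1=(0,0,4)
Op 5: inc R1 by 3 -> R1=(0,3,4) value=7
Op 6: inc R2 by 5 -> R2=(0,0,9) value=9
Op 7: inc R2 by 1 -> R2=(0,0,10) value=10
Op 8: merge R0<->R1 -> R0=(0,3,4) R1=(0,3,4)
Op 9: inc R2 by 2 -> R2=(0,0,12) value=12
Op 10: merge R1<->R2 -> R1=(0,3,12) R2=(0,3,12)
Op 11: inc R0 by 2 -> R0=(2,3,4) value=9

Answer: 0 3 12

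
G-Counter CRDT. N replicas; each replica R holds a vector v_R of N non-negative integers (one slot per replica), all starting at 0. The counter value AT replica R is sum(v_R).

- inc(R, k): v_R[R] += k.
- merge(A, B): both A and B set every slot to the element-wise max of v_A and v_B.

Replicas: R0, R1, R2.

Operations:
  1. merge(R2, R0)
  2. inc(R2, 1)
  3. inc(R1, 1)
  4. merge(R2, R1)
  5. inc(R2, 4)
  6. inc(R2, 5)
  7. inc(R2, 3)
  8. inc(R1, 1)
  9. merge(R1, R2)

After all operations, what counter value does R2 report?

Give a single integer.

Op 1: merge R2<->R0 -> R2=(0,0,0) R0=(0,0,0)
Op 2: inc R2 by 1 -> R2=(0,0,1) value=1
Op 3: inc R1 by 1 -> R1=(0,1,0) value=1
Op 4: merge R2<->R1 -> R2=(0,1,1) R1=(0,1,1)
Op 5: inc R2 by 4 -> R2=(0,1,5) value=6
Op 6: inc R2 by 5 -> R2=(0,1,10) value=11
Op 7: inc R2 by 3 -> R2=(0,1,13) value=14
Op 8: inc R1 by 1 -> R1=(0,2,1) value=3
Op 9: merge R1<->R2 -> R1=(0,2,13) R2=(0,2,13)

Answer: 15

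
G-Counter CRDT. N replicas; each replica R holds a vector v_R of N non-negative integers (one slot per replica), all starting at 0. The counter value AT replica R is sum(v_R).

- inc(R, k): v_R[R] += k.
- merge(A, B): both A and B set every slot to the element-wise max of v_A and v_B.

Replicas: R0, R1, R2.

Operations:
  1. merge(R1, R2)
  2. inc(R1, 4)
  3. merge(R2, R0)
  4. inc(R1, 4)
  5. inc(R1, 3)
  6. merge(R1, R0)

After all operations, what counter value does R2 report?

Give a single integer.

Answer: 0

Derivation:
Op 1: merge R1<->R2 -> R1=(0,0,0) R2=(0,0,0)
Op 2: inc R1 by 4 -> R1=(0,4,0) value=4
Op 3: merge R2<->R0 -> R2=(0,0,0) R0=(0,0,0)
Op 4: inc R1 by 4 -> R1=(0,8,0) value=8
Op 5: inc R1 by 3 -> R1=(0,11,0) value=11
Op 6: merge R1<->R0 -> R1=(0,11,0) R0=(0,11,0)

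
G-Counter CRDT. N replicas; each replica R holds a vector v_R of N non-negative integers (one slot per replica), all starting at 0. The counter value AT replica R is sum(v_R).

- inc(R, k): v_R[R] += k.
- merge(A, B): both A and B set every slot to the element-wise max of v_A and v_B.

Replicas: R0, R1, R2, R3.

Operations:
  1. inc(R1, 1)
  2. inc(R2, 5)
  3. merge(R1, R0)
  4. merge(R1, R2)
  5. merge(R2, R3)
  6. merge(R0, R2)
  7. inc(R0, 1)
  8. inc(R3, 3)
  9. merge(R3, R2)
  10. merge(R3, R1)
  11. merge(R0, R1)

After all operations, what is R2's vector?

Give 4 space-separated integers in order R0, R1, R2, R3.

Answer: 0 1 5 3

Derivation:
Op 1: inc R1 by 1 -> R1=(0,1,0,0) value=1
Op 2: inc R2 by 5 -> R2=(0,0,5,0) value=5
Op 3: merge R1<->R0 -> R1=(0,1,0,0) R0=(0,1,0,0)
Op 4: merge R1<->R2 -> R1=(0,1,5,0) R2=(0,1,5,0)
Op 5: merge R2<->R3 -> R2=(0,1,5,0) R3=(0,1,5,0)
Op 6: merge R0<->R2 -> R0=(0,1,5,0) R2=(0,1,5,0)
Op 7: inc R0 by 1 -> R0=(1,1,5,0) value=7
Op 8: inc R3 by 3 -> R3=(0,1,5,3) value=9
Op 9: merge R3<->R2 -> R3=(0,1,5,3) R2=(0,1,5,3)
Op 10: merge R3<->R1 -> R3=(0,1,5,3) R1=(0,1,5,3)
Op 11: merge R0<->R1 -> R0=(1,1,5,3) R1=(1,1,5,3)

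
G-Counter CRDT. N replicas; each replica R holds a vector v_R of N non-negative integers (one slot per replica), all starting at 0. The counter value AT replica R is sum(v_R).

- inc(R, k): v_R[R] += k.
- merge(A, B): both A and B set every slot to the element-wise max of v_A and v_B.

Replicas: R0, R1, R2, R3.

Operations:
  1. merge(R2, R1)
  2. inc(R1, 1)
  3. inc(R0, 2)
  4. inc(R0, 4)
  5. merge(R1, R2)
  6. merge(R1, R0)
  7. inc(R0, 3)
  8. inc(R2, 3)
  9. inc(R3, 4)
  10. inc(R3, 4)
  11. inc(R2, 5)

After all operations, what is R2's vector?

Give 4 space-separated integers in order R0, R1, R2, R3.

Op 1: merge R2<->R1 -> R2=(0,0,0,0) R1=(0,0,0,0)
Op 2: inc R1 by 1 -> R1=(0,1,0,0) value=1
Op 3: inc R0 by 2 -> R0=(2,0,0,0) value=2
Op 4: inc R0 by 4 -> R0=(6,0,0,0) value=6
Op 5: merge R1<->R2 -> R1=(0,1,0,0) R2=(0,1,0,0)
Op 6: merge R1<->R0 -> R1=(6,1,0,0) R0=(6,1,0,0)
Op 7: inc R0 by 3 -> R0=(9,1,0,0) value=10
Op 8: inc R2 by 3 -> R2=(0,1,3,0) value=4
Op 9: inc R3 by 4 -> R3=(0,0,0,4) value=4
Op 10: inc R3 by 4 -> R3=(0,0,0,8) value=8
Op 11: inc R2 by 5 -> R2=(0,1,8,0) value=9

Answer: 0 1 8 0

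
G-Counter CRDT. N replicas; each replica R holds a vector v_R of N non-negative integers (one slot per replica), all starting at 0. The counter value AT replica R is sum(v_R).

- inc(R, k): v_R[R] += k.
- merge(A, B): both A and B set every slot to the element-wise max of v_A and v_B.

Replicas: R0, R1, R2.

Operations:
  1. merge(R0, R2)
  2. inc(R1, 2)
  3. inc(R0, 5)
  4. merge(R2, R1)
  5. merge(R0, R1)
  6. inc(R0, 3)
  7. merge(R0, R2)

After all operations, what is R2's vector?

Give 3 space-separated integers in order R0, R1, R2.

Op 1: merge R0<->R2 -> R0=(0,0,0) R2=(0,0,0)
Op 2: inc R1 by 2 -> R1=(0,2,0) value=2
Op 3: inc R0 by 5 -> R0=(5,0,0) value=5
Op 4: merge R2<->R1 -> R2=(0,2,0) R1=(0,2,0)
Op 5: merge R0<->R1 -> R0=(5,2,0) R1=(5,2,0)
Op 6: inc R0 by 3 -> R0=(8,2,0) value=10
Op 7: merge R0<->R2 -> R0=(8,2,0) R2=(8,2,0)

Answer: 8 2 0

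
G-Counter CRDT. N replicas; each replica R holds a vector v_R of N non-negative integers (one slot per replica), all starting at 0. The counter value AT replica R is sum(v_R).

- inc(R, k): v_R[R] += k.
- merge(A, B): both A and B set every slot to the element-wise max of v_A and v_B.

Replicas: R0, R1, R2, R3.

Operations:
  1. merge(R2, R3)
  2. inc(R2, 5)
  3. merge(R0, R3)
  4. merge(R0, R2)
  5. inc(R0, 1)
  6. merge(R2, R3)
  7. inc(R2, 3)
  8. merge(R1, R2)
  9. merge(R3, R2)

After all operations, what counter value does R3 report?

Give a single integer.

Answer: 8

Derivation:
Op 1: merge R2<->R3 -> R2=(0,0,0,0) R3=(0,0,0,0)
Op 2: inc R2 by 5 -> R2=(0,0,5,0) value=5
Op 3: merge R0<->R3 -> R0=(0,0,0,0) R3=(0,0,0,0)
Op 4: merge R0<->R2 -> R0=(0,0,5,0) R2=(0,0,5,0)
Op 5: inc R0 by 1 -> R0=(1,0,5,0) value=6
Op 6: merge R2<->R3 -> R2=(0,0,5,0) R3=(0,0,5,0)
Op 7: inc R2 by 3 -> R2=(0,0,8,0) value=8
Op 8: merge R1<->R2 -> R1=(0,0,8,0) R2=(0,0,8,0)
Op 9: merge R3<->R2 -> R3=(0,0,8,0) R2=(0,0,8,0)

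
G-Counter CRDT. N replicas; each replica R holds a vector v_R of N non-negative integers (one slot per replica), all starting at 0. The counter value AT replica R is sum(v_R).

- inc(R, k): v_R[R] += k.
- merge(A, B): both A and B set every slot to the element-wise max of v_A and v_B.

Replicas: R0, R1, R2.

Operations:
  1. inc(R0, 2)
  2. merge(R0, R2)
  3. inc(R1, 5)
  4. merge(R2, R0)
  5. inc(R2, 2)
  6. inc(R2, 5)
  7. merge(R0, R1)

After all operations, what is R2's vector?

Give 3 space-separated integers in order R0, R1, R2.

Answer: 2 0 7

Derivation:
Op 1: inc R0 by 2 -> R0=(2,0,0) value=2
Op 2: merge R0<->R2 -> R0=(2,0,0) R2=(2,0,0)
Op 3: inc R1 by 5 -> R1=(0,5,0) value=5
Op 4: merge R2<->R0 -> R2=(2,0,0) R0=(2,0,0)
Op 5: inc R2 by 2 -> R2=(2,0,2) value=4
Op 6: inc R2 by 5 -> R2=(2,0,7) value=9
Op 7: merge R0<->R1 -> R0=(2,5,0) R1=(2,5,0)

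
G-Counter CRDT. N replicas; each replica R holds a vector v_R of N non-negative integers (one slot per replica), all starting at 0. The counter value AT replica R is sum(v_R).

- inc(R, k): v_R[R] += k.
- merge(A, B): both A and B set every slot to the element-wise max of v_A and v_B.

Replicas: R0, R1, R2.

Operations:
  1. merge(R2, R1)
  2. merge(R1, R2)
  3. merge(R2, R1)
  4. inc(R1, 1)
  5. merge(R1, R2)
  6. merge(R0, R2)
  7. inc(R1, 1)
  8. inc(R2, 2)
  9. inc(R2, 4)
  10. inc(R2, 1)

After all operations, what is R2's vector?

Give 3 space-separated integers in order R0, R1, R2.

Op 1: merge R2<->R1 -> R2=(0,0,0) R1=(0,0,0)
Op 2: merge R1<->R2 -> R1=(0,0,0) R2=(0,0,0)
Op 3: merge R2<->R1 -> R2=(0,0,0) R1=(0,0,0)
Op 4: inc R1 by 1 -> R1=(0,1,0) value=1
Op 5: merge R1<->R2 -> R1=(0,1,0) R2=(0,1,0)
Op 6: merge R0<->R2 -> R0=(0,1,0) R2=(0,1,0)
Op 7: inc R1 by 1 -> R1=(0,2,0) value=2
Op 8: inc R2 by 2 -> R2=(0,1,2) value=3
Op 9: inc R2 by 4 -> R2=(0,1,6) value=7
Op 10: inc R2 by 1 -> R2=(0,1,7) value=8

Answer: 0 1 7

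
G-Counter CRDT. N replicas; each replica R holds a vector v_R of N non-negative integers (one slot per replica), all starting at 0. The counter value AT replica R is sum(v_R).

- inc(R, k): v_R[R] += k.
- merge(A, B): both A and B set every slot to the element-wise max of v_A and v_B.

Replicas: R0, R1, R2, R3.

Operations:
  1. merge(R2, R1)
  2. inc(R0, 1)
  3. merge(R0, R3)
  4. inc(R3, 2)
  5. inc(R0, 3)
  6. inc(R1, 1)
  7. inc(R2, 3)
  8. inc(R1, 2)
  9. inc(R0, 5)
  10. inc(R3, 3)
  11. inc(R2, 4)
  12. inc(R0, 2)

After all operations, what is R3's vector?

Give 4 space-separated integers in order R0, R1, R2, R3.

Answer: 1 0 0 5

Derivation:
Op 1: merge R2<->R1 -> R2=(0,0,0,0) R1=(0,0,0,0)
Op 2: inc R0 by 1 -> R0=(1,0,0,0) value=1
Op 3: merge R0<->R3 -> R0=(1,0,0,0) R3=(1,0,0,0)
Op 4: inc R3 by 2 -> R3=(1,0,0,2) value=3
Op 5: inc R0 by 3 -> R0=(4,0,0,0) value=4
Op 6: inc R1 by 1 -> R1=(0,1,0,0) value=1
Op 7: inc R2 by 3 -> R2=(0,0,3,0) value=3
Op 8: inc R1 by 2 -> R1=(0,3,0,0) value=3
Op 9: inc R0 by 5 -> R0=(9,0,0,0) value=9
Op 10: inc R3 by 3 -> R3=(1,0,0,5) value=6
Op 11: inc R2 by 4 -> R2=(0,0,7,0) value=7
Op 12: inc R0 by 2 -> R0=(11,0,0,0) value=11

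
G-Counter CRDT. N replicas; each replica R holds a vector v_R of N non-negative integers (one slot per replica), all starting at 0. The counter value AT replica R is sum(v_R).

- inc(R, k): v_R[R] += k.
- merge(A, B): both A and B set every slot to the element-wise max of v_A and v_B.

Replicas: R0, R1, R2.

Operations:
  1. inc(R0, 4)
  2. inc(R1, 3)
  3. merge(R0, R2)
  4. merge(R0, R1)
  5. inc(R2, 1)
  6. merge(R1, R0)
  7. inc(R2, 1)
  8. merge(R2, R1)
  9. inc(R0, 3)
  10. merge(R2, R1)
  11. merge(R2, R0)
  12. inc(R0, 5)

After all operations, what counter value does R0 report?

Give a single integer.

Op 1: inc R0 by 4 -> R0=(4,0,0) value=4
Op 2: inc R1 by 3 -> R1=(0,3,0) value=3
Op 3: merge R0<->R2 -> R0=(4,0,0) R2=(4,0,0)
Op 4: merge R0<->R1 -> R0=(4,3,0) R1=(4,3,0)
Op 5: inc R2 by 1 -> R2=(4,0,1) value=5
Op 6: merge R1<->R0 -> R1=(4,3,0) R0=(4,3,0)
Op 7: inc R2 by 1 -> R2=(4,0,2) value=6
Op 8: merge R2<->R1 -> R2=(4,3,2) R1=(4,3,2)
Op 9: inc R0 by 3 -> R0=(7,3,0) value=10
Op 10: merge R2<->R1 -> R2=(4,3,2) R1=(4,3,2)
Op 11: merge R2<->R0 -> R2=(7,3,2) R0=(7,3,2)
Op 12: inc R0 by 5 -> R0=(12,3,2) value=17

Answer: 17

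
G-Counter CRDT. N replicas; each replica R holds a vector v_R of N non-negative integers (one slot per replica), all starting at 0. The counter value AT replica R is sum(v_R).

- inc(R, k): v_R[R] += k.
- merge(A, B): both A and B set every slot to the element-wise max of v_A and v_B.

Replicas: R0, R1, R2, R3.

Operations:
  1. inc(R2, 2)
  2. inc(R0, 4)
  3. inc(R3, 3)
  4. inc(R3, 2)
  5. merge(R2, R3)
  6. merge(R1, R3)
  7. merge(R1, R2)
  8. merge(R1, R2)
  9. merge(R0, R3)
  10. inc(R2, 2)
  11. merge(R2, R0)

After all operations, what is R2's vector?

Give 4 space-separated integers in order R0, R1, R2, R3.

Answer: 4 0 4 5

Derivation:
Op 1: inc R2 by 2 -> R2=(0,0,2,0) value=2
Op 2: inc R0 by 4 -> R0=(4,0,0,0) value=4
Op 3: inc R3 by 3 -> R3=(0,0,0,3) value=3
Op 4: inc R3 by 2 -> R3=(0,0,0,5) value=5
Op 5: merge R2<->R3 -> R2=(0,0,2,5) R3=(0,0,2,5)
Op 6: merge R1<->R3 -> R1=(0,0,2,5) R3=(0,0,2,5)
Op 7: merge R1<->R2 -> R1=(0,0,2,5) R2=(0,0,2,5)
Op 8: merge R1<->R2 -> R1=(0,0,2,5) R2=(0,0,2,5)
Op 9: merge R0<->R3 -> R0=(4,0,2,5) R3=(4,0,2,5)
Op 10: inc R2 by 2 -> R2=(0,0,4,5) value=9
Op 11: merge R2<->R0 -> R2=(4,0,4,5) R0=(4,0,4,5)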